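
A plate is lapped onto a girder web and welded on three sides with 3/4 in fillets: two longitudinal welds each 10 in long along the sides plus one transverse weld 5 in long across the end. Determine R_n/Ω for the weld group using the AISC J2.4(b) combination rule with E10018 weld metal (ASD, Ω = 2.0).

E100XX → F_EXX = 100 ksi.
t_e = 0.707 × 0.75 = 0.5302 in.
R_nwl = 0.6 × 100 × 0.5302 × 20 = 636.3 kip (longitudinal, 2 welds).
R_nwt = 0.6 × 100 × 0.5302 × 5 = 159.1 kip (transverse, base value).
(i) R_nwl + R_nwt = 795.4 kip; (ii) 0.85 R_nwl + 1.5 R_nwt = 779.5 kip.
R_n = max = 795.4 kip [governs: (i)]; R_n/Ω = 397.7 kip.

R_n/Ω ≈ 398 kip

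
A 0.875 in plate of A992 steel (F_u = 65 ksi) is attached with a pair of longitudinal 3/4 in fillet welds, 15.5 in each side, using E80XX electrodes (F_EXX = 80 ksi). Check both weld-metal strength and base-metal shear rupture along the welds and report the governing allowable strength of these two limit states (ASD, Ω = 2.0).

t_e = 0.707 × 0.75 = 0.5302 in; L = 31 in.
Weld metal: R_n/Ω = (1/2.0) × 0.6 × 80 × 0.5302 × 31 = 394.5 kips.
Base metal (shear rupture): R_n/Ω = (1/2.0) × 0.6 × 65 × 0.875 × 31 = 528.9 kips.
Governing: weld metal.

R_n/Ω ≈ 395 kips (weld metal governs)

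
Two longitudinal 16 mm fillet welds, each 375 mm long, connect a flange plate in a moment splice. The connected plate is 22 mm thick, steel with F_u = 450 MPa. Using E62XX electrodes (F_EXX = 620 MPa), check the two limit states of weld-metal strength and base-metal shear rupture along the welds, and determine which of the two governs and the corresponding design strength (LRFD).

t_e = 0.707 × 16 = 11.31 mm; L = 750 mm.
Weld metal: φR_n = 0.75 × 0.6 × 620 × 11.31 × 750 × 10⁻³ = 2367 kN.
Base metal (shear rupture): φR_n = 0.75 × 0.6 × 450 × 22 × 750 × 10⁻³ = 3341 kN.
Governing: weld metal.

φR_n ≈ 2370 kN (weld metal governs)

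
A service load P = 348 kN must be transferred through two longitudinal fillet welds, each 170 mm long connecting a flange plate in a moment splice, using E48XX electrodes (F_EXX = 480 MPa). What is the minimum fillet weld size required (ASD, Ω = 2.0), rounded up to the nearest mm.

Total weld length L = 340 mm.
Required throat t_e = P × Ω / (0.6 F_EXX × L) = 348 × 2.0 / (0.6 × 480 × 340 × 10⁻³) = 7.108 mm.
Required leg w = t_e / 0.707 = 10.05 mm → use 11 mm.

w = 11 mm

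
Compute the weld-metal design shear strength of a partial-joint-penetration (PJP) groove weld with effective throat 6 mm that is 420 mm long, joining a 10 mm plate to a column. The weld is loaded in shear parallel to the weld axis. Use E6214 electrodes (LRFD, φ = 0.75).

E62XX → F_EXX = 620 MPa.
Effective throat (given) t_e = 6 mm.
A_we = 6 × 420 = 2520 mm².
F_nw = 0.6 F_EXX = 372 MPa.
φR_n = 0.75 × 372 × 2520 × 10⁻³ = 703.1 kN.

φR_n ≈ 703 kN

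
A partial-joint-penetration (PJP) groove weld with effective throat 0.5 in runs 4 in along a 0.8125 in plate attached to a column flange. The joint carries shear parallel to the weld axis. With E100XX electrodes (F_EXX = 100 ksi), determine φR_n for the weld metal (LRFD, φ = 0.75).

Effective throat (given) t_e = 0.5 in.
A_we = 0.5 × 4 = 2 in².
F_nw = 0.6 F_EXX = 60 ksi.
φR_n = 0.75 × 60 × 2 = 90 kip.

φR_n ≈ 90 kip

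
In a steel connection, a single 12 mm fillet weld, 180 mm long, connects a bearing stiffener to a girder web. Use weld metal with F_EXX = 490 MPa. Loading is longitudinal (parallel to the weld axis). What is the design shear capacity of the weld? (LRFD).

φR_n ≈ 337 kN

Effective throat t_e = 0.707 × 12 = 8.484 mm.
Total length L = 180 mm; A_we = 8.484 × 180 = 1527 mm².
F_nw = 0.6 F_EXX = 0.6 × 490 = 294 MPa.
φR_n = 0.75 × 294 × 1527 × 10⁻³ = 336.7 kN.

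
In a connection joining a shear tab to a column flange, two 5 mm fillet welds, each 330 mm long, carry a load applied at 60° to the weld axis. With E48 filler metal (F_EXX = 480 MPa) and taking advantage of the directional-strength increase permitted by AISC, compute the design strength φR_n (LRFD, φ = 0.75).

φR_n ≈ 707 kN

t_e = 0.707 × 5 = 3.535 mm; A_we = 3.535 × 660 = 2333 mm².
Directional factor: 1.0 + 0.5 sin^1.5(60°) = 1.403.
F_nw = 0.6 × 480 × 1.403 = 404.1 MPa.
φR_n = 0.75 × 404.1 × 2333 × 10⁻³ = 707 kN.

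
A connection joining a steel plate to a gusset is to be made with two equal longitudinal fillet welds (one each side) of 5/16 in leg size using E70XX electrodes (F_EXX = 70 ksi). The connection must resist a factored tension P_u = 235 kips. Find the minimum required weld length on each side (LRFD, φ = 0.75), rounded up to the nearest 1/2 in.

Throat t_e = 0.707 × 0.3125 = 0.2209 in.
φr_n = 0.75 × 0.6 × 70 × 0.2209 = 6.96 kips/in.
L_req = P_u / φr_n = 235 / 6.96 = 33.77 in total.
Per side: 33.77 / 2 = 16.88 in.
Round up → use L = 17 in on each side.

L = 17 in on each side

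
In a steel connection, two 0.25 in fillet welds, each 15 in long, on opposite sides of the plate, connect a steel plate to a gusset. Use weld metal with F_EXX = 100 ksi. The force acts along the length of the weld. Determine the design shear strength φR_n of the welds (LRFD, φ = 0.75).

φR_n ≈ 239 kip

Effective throat t_e = 0.707 × 0.25 = 0.1767 in.
Total length L = 30 in; A_we = 0.1767 × 30 = 5.302 in².
F_nw = 0.6 F_EXX = 0.6 × 100 = 60 ksi.
φR_n = 0.75 × 60 × 5.302 = 238.6 kip.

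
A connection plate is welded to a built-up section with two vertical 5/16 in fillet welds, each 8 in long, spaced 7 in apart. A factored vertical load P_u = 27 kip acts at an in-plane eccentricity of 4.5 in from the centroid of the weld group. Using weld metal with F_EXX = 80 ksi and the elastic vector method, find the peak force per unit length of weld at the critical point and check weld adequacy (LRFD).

Total weld length L_w = 16 in. Treat welds as unit-width lines.
Polar moment about centroid: J = 2[d³/12 + d(b/2)²] = 2[8³/12 + 8×3.5²] = 281.3 in³.
Direct shear f_v = P/L_w = 27 / 16 = 1.688 kip/in (vertical).
Torsion M = P·e = 27 × 4.5 = 121.5 kip·in.
Critical point at (x, y) = (3.5, 4) from centroid. f_tx = M·y/J = 1.727 kip/in; f_ty = M·x/J = 1.512 kip/in.
Resultant f_max = √[f_tx² + (f_v + f_ty)²] = √[1.727² + (1.688 + 1.512)²] = 3.636 kip/in.
Capacity per unit length: φr_n = 0.75 × 0.6 × 80 × (0.707 × 0.3125) = 7.954 kip/in.
3.636 ≤ 7.954 → adequate.

f_max ≈ 3.64 kip/in; adequate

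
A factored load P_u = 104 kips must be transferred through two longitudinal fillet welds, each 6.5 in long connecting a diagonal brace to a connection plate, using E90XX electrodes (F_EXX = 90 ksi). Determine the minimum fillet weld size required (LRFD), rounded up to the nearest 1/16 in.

Total weld length L = 13 in.
Required throat t_e = P_u / (φ × 0.6 F_EXX × L) = 104 / (0.75 × 0.6 × 90 × 13) = 0.1975 in.
Required leg w = t_e / 0.707 = 0.2794 in → use 5/16 in.

w = 5/16 in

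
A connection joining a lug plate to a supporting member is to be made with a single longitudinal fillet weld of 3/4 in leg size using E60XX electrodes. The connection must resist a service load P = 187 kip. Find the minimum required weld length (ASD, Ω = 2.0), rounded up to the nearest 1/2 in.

L = 20 in

E60XX → F_EXX = 60 ksi.
Throat t_e = 0.707 × 0.75 = 0.5302 in.
r_n/Ω = (0.6 × 60 × 0.5302) / 2.0 = 9.544 kip/in.
L_req = P / (r_n/Ω) = 187 / 9.544 = 19.59 in total.
Round up → use L = 20 in.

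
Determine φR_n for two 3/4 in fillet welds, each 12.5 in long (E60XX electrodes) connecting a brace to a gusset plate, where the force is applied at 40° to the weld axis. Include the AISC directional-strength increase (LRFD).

φR_n ≈ 450 kips

E60XX → F_EXX = 60 ksi.
t_e = 0.707 × 0.75 = 0.5302 in; A_we = 0.5302 × 25 = 13.26 in².
Directional factor: 1.0 + 0.5 sin^1.5(40°) = 1.258.
F_nw = 0.6 × 60 × 1.258 = 45.28 ksi.
φR_n = 0.75 × 45.28 × 13.26 = 450.1 kips.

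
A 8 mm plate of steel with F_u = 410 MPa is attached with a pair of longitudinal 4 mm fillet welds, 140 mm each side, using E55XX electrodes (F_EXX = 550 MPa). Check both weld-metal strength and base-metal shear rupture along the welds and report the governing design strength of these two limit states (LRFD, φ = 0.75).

t_e = 0.707 × 4 = 2.828 mm; L = 280 mm.
Weld metal: φR_n = 0.75 × 0.6 × 550 × 2.828 × 280 × 10⁻³ = 196 kN.
Base metal (shear rupture): φR_n = 0.75 × 0.6 × 410 × 8 × 280 × 10⁻³ = 413.3 kN.
Governing: weld metal.

φR_n ≈ 196 kN (weld metal governs)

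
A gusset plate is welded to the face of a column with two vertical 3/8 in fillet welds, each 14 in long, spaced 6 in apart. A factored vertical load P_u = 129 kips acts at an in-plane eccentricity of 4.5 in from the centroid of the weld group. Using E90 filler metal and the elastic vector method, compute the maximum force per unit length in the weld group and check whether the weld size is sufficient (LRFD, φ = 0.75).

f_max ≈ 9.09 kip/in; adequate

E90XX → F_EXX = 90 ksi.
Total weld length L_w = 28 in. Treat welds as unit-width lines.
Polar moment about centroid: J = 2[d³/12 + d(b/2)²] = 2[14³/12 + 14×3²] = 709.3 in³.
Direct shear f_v = P/L_w = 129 / 28 = 4.607 kip/in (vertical).
Torsion M = P·e = 129 × 4.5 = 580.5 kip·in.
Critical point at (x, y) = (3, 7) from centroid. f_tx = M·y/J = 5.729 kip/in; f_ty = M·x/J = 2.455 kip/in.
Resultant f_max = √[f_tx² + (f_v + f_ty)²] = √[5.729² + (4.607 + 2.455)²] = 9.094 kip/in.
Capacity per unit length: φr_n = 0.75 × 0.6 × 90 × (0.707 × 0.375) = 10.74 kip/in.
9.094 ≤ 10.74 → adequate.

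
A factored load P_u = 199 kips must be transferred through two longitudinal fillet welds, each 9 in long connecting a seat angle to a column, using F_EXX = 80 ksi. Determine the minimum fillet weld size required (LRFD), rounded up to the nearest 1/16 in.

w = 7/16 in

Total weld length L = 18 in.
Required throat t_e = P_u / (φ × 0.6 F_EXX × L) = 199 / (0.75 × 0.6 × 80 × 18) = 0.3071 in.
Required leg w = t_e / 0.707 = 0.4344 in → use 7/16 in.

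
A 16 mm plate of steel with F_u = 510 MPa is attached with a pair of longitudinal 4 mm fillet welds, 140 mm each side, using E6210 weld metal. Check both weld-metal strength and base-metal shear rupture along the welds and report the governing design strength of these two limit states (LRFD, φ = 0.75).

E62XX → F_EXX = 620 MPa.
t_e = 0.707 × 4 = 2.828 mm; L = 280 mm.
Weld metal: φR_n = 0.75 × 0.6 × 620 × 2.828 × 280 × 10⁻³ = 220.9 kN.
Base metal (shear rupture): φR_n = 0.75 × 0.6 × 510 × 16 × 280 × 10⁻³ = 1028 kN.
Governing: weld metal.

φR_n ≈ 221 kN (weld metal governs)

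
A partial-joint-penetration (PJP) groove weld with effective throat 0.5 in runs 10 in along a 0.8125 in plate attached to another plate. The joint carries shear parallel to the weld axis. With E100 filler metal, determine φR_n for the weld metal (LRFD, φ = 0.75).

E100XX → F_EXX = 100 ksi.
Effective throat (given) t_e = 0.5 in.
A_we = 0.5 × 10 = 5 in².
F_nw = 0.6 F_EXX = 60 ksi.
φR_n = 0.75 × 60 × 5 = 225 kip.

φR_n ≈ 225 kip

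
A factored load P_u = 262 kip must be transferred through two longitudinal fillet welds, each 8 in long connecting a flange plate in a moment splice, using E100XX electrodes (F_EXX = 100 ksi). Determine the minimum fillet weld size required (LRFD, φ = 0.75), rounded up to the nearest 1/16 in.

w = 9/16 in

Total weld length L = 16 in.
Required throat t_e = P_u / (φ × 0.6 F_EXX × L) = 262 / (0.75 × 0.6 × 100 × 16) = 0.3639 in.
Required leg w = t_e / 0.707 = 0.5147 in → use 9/16 in.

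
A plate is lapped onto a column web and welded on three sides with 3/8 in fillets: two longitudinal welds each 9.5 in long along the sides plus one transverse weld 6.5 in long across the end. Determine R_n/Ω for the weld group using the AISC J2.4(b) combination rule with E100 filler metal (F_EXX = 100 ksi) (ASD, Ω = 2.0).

t_e = 0.707 × 0.375 = 0.2651 in.
R_nwl = 0.6 × 100 × 0.2651 × 19 = 302.2 kips (longitudinal, 2 welds).
R_nwt = 0.6 × 100 × 0.2651 × 6.5 = 103.4 kips (transverse, base value).
(i) R_nwl + R_nwt = 405.6 kips; (ii) 0.85 R_nwl + 1.5 R_nwt = 412 kips.
R_n = max = 412 kips [governs: (ii)]; R_n/Ω = 206 kips.

R_n/Ω ≈ 206 kips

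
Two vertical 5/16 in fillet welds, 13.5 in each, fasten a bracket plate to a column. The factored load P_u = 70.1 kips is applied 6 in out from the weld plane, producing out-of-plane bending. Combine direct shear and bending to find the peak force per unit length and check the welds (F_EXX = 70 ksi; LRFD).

f_max ≈ 7.39 kip/in; NOT adequate

L_w = 2 × 13.5 = 27 in; section modulus (unit throat) S = 2 × L²/6 = 60.75 in².
Direct shear f_v = P/L_w = 70.1/27 = 2.596 kip/in.
Moment M = P × e = 70.1 × 6 = 420.6 kip·in; bending f_b = M/S = 6.923 kip/in.
f_max = √(f_v² + f_b²) = √(2.596² + 6.923²) = 7.394 kip/in.
φr_n = 0.75 × 0.6 × 70 × (0.707 × 0.3125) = 6.96 kip/in → NOT adequate.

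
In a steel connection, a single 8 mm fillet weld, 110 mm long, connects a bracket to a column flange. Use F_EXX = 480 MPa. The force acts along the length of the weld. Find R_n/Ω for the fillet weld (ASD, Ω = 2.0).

Effective throat t_e = 0.707 × 8 = 5.656 mm.
Total length L = 110 mm; A_we = 5.656 × 110 = 622.2 mm².
F_nw = 0.6 F_EXX = 0.6 × 480 = 288 MPa.
R_n = 288 × 622.2 × 10⁻³ = 179.2 kN; R_n/Ω = 179.2/2.0 = 89.59 kN.

R_n/Ω ≈ 89.6 kN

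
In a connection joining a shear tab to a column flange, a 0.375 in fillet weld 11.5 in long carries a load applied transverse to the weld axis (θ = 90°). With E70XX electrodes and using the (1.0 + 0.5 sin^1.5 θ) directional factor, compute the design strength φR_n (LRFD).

E70XX → F_EXX = 70 ksi.
t_e = 0.707 × 0.375 = 0.2651 in; A_we = 0.2651 × 11.5 = 3.049 in².
Directional factor: 1.0 + 0.5 sin^1.5(90°) = 1.5.
F_nw = 0.6 × 70 × 1.5 = 63 ksi.
φR_n = 0.75 × 63 × 3.049 = 144.1 kip.

φR_n ≈ 144 kip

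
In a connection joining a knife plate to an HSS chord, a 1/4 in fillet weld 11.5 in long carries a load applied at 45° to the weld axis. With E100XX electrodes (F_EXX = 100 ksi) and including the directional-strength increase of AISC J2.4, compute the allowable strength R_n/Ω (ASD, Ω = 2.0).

R_n/Ω ≈ 79.1 kips

t_e = 0.707 × 0.25 = 0.1767 in; A_we = 0.1767 × 11.5 = 2.033 in².
Directional factor: 1.0 + 0.5 sin^1.5(45°) = 1.297.
F_nw = 0.6 × 100 × 1.297 = 77.84 ksi.
R_n/Ω = (77.84 × 2.033) / 2.0 = 79.11 kips.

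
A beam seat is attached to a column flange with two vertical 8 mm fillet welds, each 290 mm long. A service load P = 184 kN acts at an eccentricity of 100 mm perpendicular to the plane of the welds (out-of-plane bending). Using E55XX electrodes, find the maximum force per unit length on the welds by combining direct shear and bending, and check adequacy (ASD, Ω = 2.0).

f_max ≈ 729 N/mm; adequate

E55XX → F_EXX = 550 MPa.
L_w = 2 × 290 = 580 mm; section modulus (unit throat) S = 2 × L²/6 = 28030 mm².
Direct shear f_v = P/L_w = 184×10³/580 = 317.2 N/mm.
Moment M = P × e = 184×10³ × 100 = 18400000 N·mm; bending f_b = M/S = 656.4 N/mm.
f_max = √(f_v² + f_b²) = √(317.2² + 656.4²) = 729 N/mm.
r_n/Ω = (1/2.0) × 0.6 × 550 × (0.707 × 8) = 933.2 N/mm → adequate.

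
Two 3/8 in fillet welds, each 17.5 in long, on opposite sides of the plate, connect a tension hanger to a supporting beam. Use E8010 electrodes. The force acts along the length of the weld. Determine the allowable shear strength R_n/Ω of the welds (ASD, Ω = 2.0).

R_n/Ω ≈ 223 kips

E80XX → F_EXX = 80 ksi.
Effective throat t_e = 0.707 × 0.375 = 0.2651 in.
Total length L = 35 in; A_we = 0.2651 × 35 = 9.279 in².
F_nw = 0.6 F_EXX = 0.6 × 80 = 48 ksi.
R_n = 48 × 9.279 = 445.4 kips; R_n/Ω = 445.4/2.0 = 222.7 kips.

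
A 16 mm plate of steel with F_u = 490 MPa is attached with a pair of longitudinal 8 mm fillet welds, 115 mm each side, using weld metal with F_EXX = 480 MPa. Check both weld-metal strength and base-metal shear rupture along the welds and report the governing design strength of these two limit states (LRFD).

φR_n ≈ 281 kN (weld metal governs)

t_e = 0.707 × 8 = 5.656 mm; L = 230 mm.
Weld metal: φR_n = 0.75 × 0.6 × 480 × 5.656 × 230 × 10⁻³ = 281 kN.
Base metal (shear rupture): φR_n = 0.75 × 0.6 × 490 × 16 × 230 × 10⁻³ = 811.4 kN.
Governing: weld metal.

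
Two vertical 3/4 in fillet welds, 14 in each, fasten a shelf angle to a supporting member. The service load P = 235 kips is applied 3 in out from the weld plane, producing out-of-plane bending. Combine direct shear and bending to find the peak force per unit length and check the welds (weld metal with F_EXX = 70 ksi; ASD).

L_w = 2 × 14 = 28 in; section modulus (unit throat) S = 2 × L²/6 = 65.33 in².
Direct shear f_v = P/L_w = 235/28 = 8.393 kip/in.
Moment M = P × e = 235 × 3 = 705 kip·in; bending f_b = M/S = 10.79 kip/in.
f_max = √(f_v² + f_b²) = √(8.393² + 10.79²) = 13.67 kip/in.
r_n/Ω = (1/2.0) × 0.6 × 70 × (0.707 × 0.75) = 11.14 kip/in → NOT adequate.

f_max ≈ 13.7 kip/in; NOT adequate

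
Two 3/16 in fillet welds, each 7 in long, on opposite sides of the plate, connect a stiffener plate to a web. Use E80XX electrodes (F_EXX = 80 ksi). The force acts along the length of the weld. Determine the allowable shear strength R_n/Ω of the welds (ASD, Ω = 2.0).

R_n/Ω ≈ 44.5 kips

Effective throat t_e = 0.707 × 0.1875 = 0.1326 in.
Total length L = 14 in; A_we = 0.1326 × 14 = 1.856 in².
F_nw = 0.6 F_EXX = 0.6 × 80 = 48 ksi.
R_n = 48 × 1.856 = 89.08 kips; R_n/Ω = 89.08/2.0 = 44.54 kips.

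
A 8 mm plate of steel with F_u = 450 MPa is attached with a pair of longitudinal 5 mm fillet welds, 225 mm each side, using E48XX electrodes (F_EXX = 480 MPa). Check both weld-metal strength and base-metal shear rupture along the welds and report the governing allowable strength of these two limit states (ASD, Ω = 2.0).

R_n/Ω ≈ 229 kN (weld metal governs)

t_e = 0.707 × 5 = 3.535 mm; L = 450 mm.
Weld metal: R_n/Ω = (1/2.0) × 0.6 × 480 × 3.535 × 450 × 10⁻³ = 229.1 kN.
Base metal (shear rupture): R_n/Ω = (1/2.0) × 0.6 × 450 × 8 × 450 × 10⁻³ = 486 kN.
Governing: weld metal.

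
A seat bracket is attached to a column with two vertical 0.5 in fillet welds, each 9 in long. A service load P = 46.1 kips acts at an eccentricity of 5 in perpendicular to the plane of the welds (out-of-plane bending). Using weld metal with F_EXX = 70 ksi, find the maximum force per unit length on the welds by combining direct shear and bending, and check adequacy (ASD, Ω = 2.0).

L_w = 2 × 9 = 18 in; section modulus (unit throat) S = 2 × L²/6 = 27 in².
Direct shear f_v = P/L_w = 46.1/18 = 2.561 kip/in.
Moment M = P × e = 46.1 × 5 = 230.5 kip·in; bending f_b = M/S = 8.537 kip/in.
f_max = √(f_v² + f_b²) = √(2.561² + 8.537²) = 8.913 kip/in.
r_n/Ω = (1/2.0) × 0.6 × 70 × (0.707 × 0.5) = 7.423 kip/in → NOT adequate.

f_max ≈ 8.91 kip/in; NOT adequate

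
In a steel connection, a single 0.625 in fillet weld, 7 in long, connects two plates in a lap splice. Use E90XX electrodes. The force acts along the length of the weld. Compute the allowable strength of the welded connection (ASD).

R_n/Ω ≈ 83.5 kips

E90XX → F_EXX = 90 ksi.
Effective throat t_e = 0.707 × 0.625 = 0.4419 in.
Total length L = 7 in; A_we = 0.4419 × 7 = 3.093 in².
F_nw = 0.6 F_EXX = 0.6 × 90 = 54 ksi.
R_n = 54 × 3.093 = 167 kips; R_n/Ω = 167/2.0 = 83.51 kips.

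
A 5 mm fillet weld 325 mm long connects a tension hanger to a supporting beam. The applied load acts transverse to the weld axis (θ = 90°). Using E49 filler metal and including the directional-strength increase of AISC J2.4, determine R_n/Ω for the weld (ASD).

R_n/Ω ≈ 253 kN

E49XX → F_EXX = 490 MPa.
t_e = 0.707 × 5 = 3.535 mm; A_we = 3.535 × 325 = 1149 mm².
Directional factor: 1.0 + 0.5 sin^1.5(90°) = 1.5.
F_nw = 0.6 × 490 × 1.5 = 441 MPa.
R_n/Ω = (441 × 1149) / 2.0 × 10⁻³ = 253.3 kN.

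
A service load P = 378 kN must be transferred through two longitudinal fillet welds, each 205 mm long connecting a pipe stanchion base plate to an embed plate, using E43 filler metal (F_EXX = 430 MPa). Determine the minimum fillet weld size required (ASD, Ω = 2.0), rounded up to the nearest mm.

w = 11 mm

Total weld length L = 410 mm.
Required throat t_e = P × Ω / (0.6 F_EXX × L) = 378 × 2.0 / (0.6 × 430 × 410 × 10⁻³) = 7.147 mm.
Required leg w = t_e / 0.707 = 10.11 mm → use 11 mm.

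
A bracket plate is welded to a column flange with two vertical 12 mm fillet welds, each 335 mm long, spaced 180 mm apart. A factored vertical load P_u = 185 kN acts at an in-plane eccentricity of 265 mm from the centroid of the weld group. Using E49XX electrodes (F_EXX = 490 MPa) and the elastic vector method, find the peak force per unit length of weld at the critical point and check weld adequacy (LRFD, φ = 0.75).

f_max ≈ 959 N/mm; adequate

Total weld length L_w = 670 mm. Treat welds as unit-width lines.
Polar moment about centroid: J = 2[d³/12 + d(b/2)²] = 2[335³/12 + 335×90²] = 11690000 mm³.
Direct shear f_v = P/L_w = 185×10³ / 670 = 276.1 N/mm (vertical).
Torsion M = P·e = 185×10³ × 265 = 49025000 N·mm.
Critical point at (x, y) = (90, 167.5) from centroid. f_tx = M·y/J = 702.3 N/mm; f_ty = M·x/J = 377.3 N/mm.
Resultant f_max = √[f_tx² + (f_v + f_ty)²] = √[702.3² + (276.1 + 377.3)²] = 959.3 N/mm.
Capacity per unit length: φr_n = 0.75 × 0.6 × 490 × (0.707 × 12) = 1871 N/mm.
959.3 ≤ 1871 → adequate.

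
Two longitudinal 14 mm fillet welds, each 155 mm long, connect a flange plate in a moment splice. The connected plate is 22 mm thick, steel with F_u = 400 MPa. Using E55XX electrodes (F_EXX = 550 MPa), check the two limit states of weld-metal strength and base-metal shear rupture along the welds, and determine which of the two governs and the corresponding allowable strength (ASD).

t_e = 0.707 × 14 = 9.898 mm; L = 310 mm.
Weld metal: R_n/Ω = (1/2.0) × 0.6 × 550 × 9.898 × 310 × 10⁻³ = 506.3 kN.
Base metal (shear rupture): R_n/Ω = (1/2.0) × 0.6 × 400 × 22 × 310 × 10⁻³ = 818.4 kN.
Governing: weld metal.

R_n/Ω ≈ 506 kN (weld metal governs)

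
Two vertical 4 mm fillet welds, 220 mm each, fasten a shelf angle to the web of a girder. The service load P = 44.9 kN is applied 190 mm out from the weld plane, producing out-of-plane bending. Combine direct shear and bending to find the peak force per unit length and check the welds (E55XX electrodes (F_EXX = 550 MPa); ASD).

L_w = 2 × 220 = 440 mm; section modulus (unit throat) S = 2 × L²/6 = 16130 mm².
Direct shear f_v = P/L_w = 44.9×10³/440 = 102 N/mm.
Moment M = P × e = 44.9×10³ × 190 = 8531000 N·mm; bending f_b = M/S = 528.8 N/mm.
f_max = √(f_v² + f_b²) = √(102² + 528.8²) = 538.5 N/mm.
r_n/Ω = (1/2.0) × 0.6 × 550 × (0.707 × 4) = 466.6 N/mm → NOT adequate.

f_max ≈ 539 N/mm; NOT adequate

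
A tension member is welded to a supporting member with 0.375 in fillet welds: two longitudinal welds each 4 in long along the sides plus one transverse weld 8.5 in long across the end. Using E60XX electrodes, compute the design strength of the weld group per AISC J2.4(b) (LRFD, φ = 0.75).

φR_n ≈ 140 kips

E60XX → F_EXX = 60 ksi.
t_e = 0.707 × 0.375 = 0.2651 in.
R_nwl = 0.6 × 60 × 0.2651 × 8 = 76.36 kips (longitudinal, 2 welds).
R_nwt = 0.6 × 60 × 0.2651 × 8.5 = 81.13 kips (transverse, base value).
(i) R_nwl + R_nwt = 157.5 kips; (ii) 0.85 R_nwl + 1.5 R_nwt = 186.6 kips.
R_n = max = 186.6 kips [governs: (ii)]; φR_n = 139.9 kips.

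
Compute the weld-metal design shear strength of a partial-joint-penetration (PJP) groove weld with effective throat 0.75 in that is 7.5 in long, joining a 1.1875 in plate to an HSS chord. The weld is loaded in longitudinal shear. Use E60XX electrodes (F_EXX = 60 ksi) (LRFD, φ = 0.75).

φR_n ≈ 152 kips

Effective throat (given) t_e = 0.75 in.
A_we = 0.75 × 7.5 = 5.625 in².
F_nw = 0.6 F_EXX = 36 ksi.
φR_n = 0.75 × 36 × 5.625 = 151.9 kips.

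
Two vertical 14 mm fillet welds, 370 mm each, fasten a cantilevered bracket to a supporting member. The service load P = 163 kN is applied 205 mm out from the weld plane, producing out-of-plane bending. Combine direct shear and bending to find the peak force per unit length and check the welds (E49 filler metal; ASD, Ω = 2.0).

E49XX → F_EXX = 490 MPa.
L_w = 2 × 370 = 740 mm; section modulus (unit throat) S = 2 × L²/6 = 45630 mm².
Direct shear f_v = P/L_w = 163×10³/740 = 220.3 N/mm.
Moment M = P × e = 163×10³ × 205 = 33415000 N·mm; bending f_b = M/S = 732.2 N/mm.
f_max = √(f_v² + f_b²) = √(220.3² + 732.2²) = 764.7 N/mm.
r_n/Ω = (1/2.0) × 0.6 × 490 × (0.707 × 14) = 1455 N/mm → adequate.

f_max ≈ 765 N/mm; adequate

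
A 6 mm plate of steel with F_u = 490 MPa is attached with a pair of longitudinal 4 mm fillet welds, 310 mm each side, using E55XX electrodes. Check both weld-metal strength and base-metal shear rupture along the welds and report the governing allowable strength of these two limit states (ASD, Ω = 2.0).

E55XX → F_EXX = 550 MPa.
t_e = 0.707 × 4 = 2.828 mm; L = 620 mm.
Weld metal: R_n/Ω = (1/2.0) × 0.6 × 550 × 2.828 × 620 × 10⁻³ = 289.3 kN.
Base metal (shear rupture): R_n/Ω = (1/2.0) × 0.6 × 490 × 6 × 620 × 10⁻³ = 546.8 kN.
Governing: weld metal.

R_n/Ω ≈ 289 kN (weld metal governs)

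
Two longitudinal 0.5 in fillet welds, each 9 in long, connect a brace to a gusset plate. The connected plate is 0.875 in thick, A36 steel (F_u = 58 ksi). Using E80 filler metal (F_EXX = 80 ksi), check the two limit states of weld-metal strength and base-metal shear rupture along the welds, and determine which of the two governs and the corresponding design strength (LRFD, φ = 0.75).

φR_n ≈ 229 kips (weld metal governs)

t_e = 0.707 × 0.5 = 0.3535 in; L = 18 in.
Weld metal: φR_n = 0.75 × 0.6 × 80 × 0.3535 × 18 = 229.1 kips.
Base metal (shear rupture): φR_n = 0.75 × 0.6 × 58 × 0.875 × 18 = 411.1 kips.
Governing: weld metal.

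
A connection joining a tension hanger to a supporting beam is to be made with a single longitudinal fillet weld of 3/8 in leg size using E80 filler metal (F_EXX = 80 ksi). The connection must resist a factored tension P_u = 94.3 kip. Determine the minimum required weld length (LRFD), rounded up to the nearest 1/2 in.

L = 10 in

Throat t_e = 0.707 × 0.375 = 0.2651 in.
φr_n = 0.75 × 0.6 × 80 × 0.2651 = 9.544 kip/in.
L_req = P_u / φr_n = 94.3 / 9.544 = 9.88 in total.
Round up → use L = 10 in.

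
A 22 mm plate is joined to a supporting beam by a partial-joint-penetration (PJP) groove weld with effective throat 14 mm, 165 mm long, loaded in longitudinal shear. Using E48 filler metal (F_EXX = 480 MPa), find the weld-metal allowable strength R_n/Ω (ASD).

Effective throat (given) t_e = 14 mm.
A_we = 14 × 165 = 2310 mm².
F_nw = 0.6 F_EXX = 288 MPa.
R_n/Ω = (288 × 2310) / 2.0 × 10⁻³ = 332.6 kN.

R_n/Ω ≈ 333 kN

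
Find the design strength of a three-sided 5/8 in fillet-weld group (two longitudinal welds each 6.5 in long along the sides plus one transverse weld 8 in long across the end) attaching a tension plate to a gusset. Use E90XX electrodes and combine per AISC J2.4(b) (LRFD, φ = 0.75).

E90XX → F_EXX = 90 ksi.
t_e = 0.707 × 0.625 = 0.4419 in.
R_nwl = 0.6 × 90 × 0.4419 × 13 = 310.2 kips (longitudinal, 2 welds).
R_nwt = 0.6 × 90 × 0.4419 × 8 = 190.9 kips (transverse, base value).
(i) R_nwl + R_nwt = 501.1 kips; (ii) 0.85 R_nwl + 1.5 R_nwt = 550 kips.
R_n = max = 550 kips [governs: (ii)]; φR_n = 412.5 kips.

φR_n ≈ 413 kips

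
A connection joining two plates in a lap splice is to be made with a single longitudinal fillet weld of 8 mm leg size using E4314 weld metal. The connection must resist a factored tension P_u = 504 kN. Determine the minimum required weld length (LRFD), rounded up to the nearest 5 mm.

L = 465 mm

E43XX → F_EXX = 430 MPa.
Throat t_e = 0.707 × 8 = 5.656 mm.
φr_n = 0.75 × 0.6 × 430 × 5.656 × 10⁻³ = 1.094 kN/mm.
L_req = P_u / φr_n = 504 / 1.094 = 460.5 mm total.
Round up → use L = 465 mm.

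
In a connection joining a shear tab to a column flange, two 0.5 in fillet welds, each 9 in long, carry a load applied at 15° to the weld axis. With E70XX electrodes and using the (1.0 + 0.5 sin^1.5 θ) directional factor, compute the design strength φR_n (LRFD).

φR_n ≈ 214 kips

E70XX → F_EXX = 70 ksi.
t_e = 0.707 × 0.5 = 0.3535 in; A_we = 0.3535 × 18 = 6.363 in².
Directional factor: 1.0 + 0.5 sin^1.5(15°) = 1.066.
F_nw = 0.6 × 70 × 1.066 = 44.77 ksi.
φR_n = 0.75 × 44.77 × 6.363 = 213.6 kips.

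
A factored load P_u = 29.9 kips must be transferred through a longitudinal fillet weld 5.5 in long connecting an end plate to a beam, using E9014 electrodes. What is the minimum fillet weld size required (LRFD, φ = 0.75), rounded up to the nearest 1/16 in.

E90XX → F_EXX = 90 ksi.
Total weld length L = 5.5 in.
Required throat t_e = P_u / (φ × 0.6 F_EXX × L) = 29.9 / (0.75 × 0.6 × 90 × 5.5) = 0.1342 in.
Required leg w = t_e / 0.707 = 0.1899 in → use 1/4 in.

w = 1/4 in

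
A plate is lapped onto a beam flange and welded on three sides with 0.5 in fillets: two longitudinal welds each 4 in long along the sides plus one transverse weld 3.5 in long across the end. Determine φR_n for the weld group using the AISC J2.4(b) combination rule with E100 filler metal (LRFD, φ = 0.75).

φR_n ≈ 192 kips

E100XX → F_EXX = 100 ksi.
t_e = 0.707 × 0.5 = 0.3535 in.
R_nwl = 0.6 × 100 × 0.3535 × 8 = 169.7 kips (longitudinal, 2 welds).
R_nwt = 0.6 × 100 × 0.3535 × 3.5 = 74.23 kips (transverse, base value).
(i) R_nwl + R_nwt = 243.9 kips; (ii) 0.85 R_nwl + 1.5 R_nwt = 255.6 kips.
R_n = max = 255.6 kips [governs: (ii)]; φR_n = 191.7 kips.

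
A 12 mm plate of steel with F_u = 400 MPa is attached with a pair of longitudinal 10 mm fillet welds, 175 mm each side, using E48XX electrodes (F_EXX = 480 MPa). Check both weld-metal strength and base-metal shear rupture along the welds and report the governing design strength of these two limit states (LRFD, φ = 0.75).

φR_n ≈ 534 kN (weld metal governs)

t_e = 0.707 × 10 = 7.07 mm; L = 350 mm.
Weld metal: φR_n = 0.75 × 0.6 × 480 × 7.07 × 350 × 10⁻³ = 534.5 kN.
Base metal (shear rupture): φR_n = 0.75 × 0.6 × 400 × 12 × 350 × 10⁻³ = 756 kN.
Governing: weld metal.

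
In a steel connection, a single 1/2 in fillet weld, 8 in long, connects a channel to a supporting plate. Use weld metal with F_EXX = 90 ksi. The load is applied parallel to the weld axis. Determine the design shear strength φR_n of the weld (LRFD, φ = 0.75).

φR_n ≈ 115 kips

Effective throat t_e = 0.707 × 0.5 = 0.3535 in.
Total length L = 8 in; A_we = 0.3535 × 8 = 2.828 in².
F_nw = 0.6 F_EXX = 0.6 × 90 = 54 ksi.
φR_n = 0.75 × 54 × 2.828 = 114.5 kips.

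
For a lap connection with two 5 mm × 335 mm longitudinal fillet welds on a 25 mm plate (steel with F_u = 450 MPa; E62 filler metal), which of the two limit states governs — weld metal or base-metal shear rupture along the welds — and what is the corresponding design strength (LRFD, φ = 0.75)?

E62XX → F_EXX = 620 MPa.
t_e = 0.707 × 5 = 3.535 mm; L = 670 mm.
Weld metal: φR_n = 0.75 × 0.6 × 620 × 3.535 × 670 × 10⁻³ = 660.8 kN.
Base metal (shear rupture): φR_n = 0.75 × 0.6 × 450 × 25 × 670 × 10⁻³ = 3392 kN.
Governing: weld metal.

φR_n ≈ 661 kN (weld metal governs)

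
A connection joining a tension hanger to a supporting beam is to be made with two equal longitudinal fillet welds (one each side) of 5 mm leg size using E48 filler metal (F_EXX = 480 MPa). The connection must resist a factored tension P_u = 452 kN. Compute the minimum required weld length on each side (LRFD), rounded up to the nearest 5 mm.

L = 300 mm on each side

Throat t_e = 0.707 × 5 = 3.535 mm.
φr_n = 0.75 × 0.6 × 480 × 3.535 × 10⁻³ = 0.7636 kN/mm.
L_req = P_u / φr_n = 452 / 0.7636 = 592 mm total.
Per side: 592 / 2 = 296 mm.
Round up → use L = 300 mm on each side.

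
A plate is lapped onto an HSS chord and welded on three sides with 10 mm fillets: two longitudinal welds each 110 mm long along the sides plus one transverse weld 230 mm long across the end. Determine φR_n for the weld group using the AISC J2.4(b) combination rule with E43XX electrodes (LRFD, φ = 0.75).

φR_n ≈ 728 kN

E43XX → F_EXX = 430 MPa.
t_e = 0.707 × 10 = 7.07 mm.
R_nwl = 0.6 × 430 × 7.07 × 220 × 10⁻³ = 401.3 kN (longitudinal, 2 welds).
R_nwt = 0.6 × 430 × 7.07 × 230 × 10⁻³ = 419.5 kN (transverse, base value).
(i) R_nwl + R_nwt = 820.8 kN; (ii) 0.85 R_nwl + 1.5 R_nwt = 970.4 kN.
R_n = max = 970.4 kN [governs: (ii)]; φR_n = 727.8 kN.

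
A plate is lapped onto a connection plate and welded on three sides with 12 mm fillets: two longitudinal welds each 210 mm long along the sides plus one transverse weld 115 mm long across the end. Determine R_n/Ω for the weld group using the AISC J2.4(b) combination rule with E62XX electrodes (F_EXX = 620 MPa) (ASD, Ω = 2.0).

t_e = 0.707 × 12 = 8.484 mm.
R_nwl = 0.6 × 620 × 8.484 × 420 × 10⁻³ = 1326 kN (longitudinal, 2 welds).
R_nwt = 0.6 × 620 × 8.484 × 115 × 10⁻³ = 362.9 kN (transverse, base value).
(i) R_nwl + R_nwt = 1688 kN; (ii) 0.85 R_nwl + 1.5 R_nwt = 1671 kN.
R_n = max = 1688 kN [governs: (i)]; R_n/Ω = 844.2 kN.

R_n/Ω ≈ 844 kN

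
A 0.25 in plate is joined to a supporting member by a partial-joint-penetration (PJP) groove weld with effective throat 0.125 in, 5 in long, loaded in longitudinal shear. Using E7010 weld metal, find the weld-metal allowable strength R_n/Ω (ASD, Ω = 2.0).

R_n/Ω ≈ 13.1 kip

E70XX → F_EXX = 70 ksi.
Effective throat (given) t_e = 0.125 in.
A_we = 0.125 × 5 = 0.625 in².
F_nw = 0.6 F_EXX = 42 ksi.
R_n/Ω = (42 × 0.625) / 2.0 = 13.12 kip.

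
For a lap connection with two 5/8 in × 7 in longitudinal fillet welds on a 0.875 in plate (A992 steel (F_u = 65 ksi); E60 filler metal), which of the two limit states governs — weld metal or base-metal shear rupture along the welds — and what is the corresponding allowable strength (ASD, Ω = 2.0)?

R_n/Ω ≈ 111 kips (weld metal governs)

E60XX → F_EXX = 60 ksi.
t_e = 0.707 × 0.625 = 0.4419 in; L = 14 in.
Weld metal: R_n/Ω = (1/2.0) × 0.6 × 60 × 0.4419 × 14 = 111.4 kips.
Base metal (shear rupture): R_n/Ω = (1/2.0) × 0.6 × 65 × 0.875 × 14 = 238.9 kips.
Governing: weld metal.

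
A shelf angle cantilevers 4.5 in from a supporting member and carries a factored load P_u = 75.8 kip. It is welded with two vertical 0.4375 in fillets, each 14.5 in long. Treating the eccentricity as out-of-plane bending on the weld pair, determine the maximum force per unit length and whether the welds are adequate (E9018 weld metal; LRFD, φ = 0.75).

E90XX → F_EXX = 90 ksi.
L_w = 2 × 14.5 = 29 in; section modulus (unit throat) S = 2 × L²/6 = 70.08 in².
Direct shear f_v = P/L_w = 75.8/29 = 2.614 kip/in.
Moment M = P × e = 75.8 × 4.5 = 341.1 kip·in; bending f_b = M/S = 4.867 kip/in.
f_max = √(f_v² + f_b²) = √(2.614² + 4.867²) = 5.525 kip/in.
φr_n = 0.75 × 0.6 × 90 × (0.707 × 0.4375) = 12.53 kip/in → adequate.

f_max ≈ 5.52 kip/in; adequate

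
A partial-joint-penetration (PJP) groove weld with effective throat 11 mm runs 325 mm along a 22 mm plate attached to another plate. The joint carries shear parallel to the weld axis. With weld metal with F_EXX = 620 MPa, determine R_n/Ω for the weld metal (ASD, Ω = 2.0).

R_n/Ω ≈ 665 kN

Effective throat (given) t_e = 11 mm.
A_we = 11 × 325 = 3575 mm².
F_nw = 0.6 F_EXX = 372 MPa.
R_n/Ω = (372 × 3575) / 2.0 × 10⁻³ = 665 kN.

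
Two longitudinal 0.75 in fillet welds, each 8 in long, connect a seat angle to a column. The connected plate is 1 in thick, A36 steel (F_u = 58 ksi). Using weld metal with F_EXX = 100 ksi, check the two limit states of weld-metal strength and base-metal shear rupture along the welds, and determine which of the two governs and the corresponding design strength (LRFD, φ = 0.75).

φR_n ≈ 382 kip (weld metal governs)

t_e = 0.707 × 0.75 = 0.5302 in; L = 16 in.
Weld metal: φR_n = 0.75 × 0.6 × 100 × 0.5302 × 16 = 381.8 kip.
Base metal (shear rupture): φR_n = 0.75 × 0.6 × 58 × 1 × 16 = 417.6 kip.
Governing: weld metal.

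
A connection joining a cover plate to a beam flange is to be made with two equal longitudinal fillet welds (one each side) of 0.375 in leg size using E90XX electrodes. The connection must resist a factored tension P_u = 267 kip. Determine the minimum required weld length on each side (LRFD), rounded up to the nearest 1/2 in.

L = 12.5 in on each side

E90XX → F_EXX = 90 ksi.
Throat t_e = 0.707 × 0.375 = 0.2651 in.
φr_n = 0.75 × 0.6 × 90 × 0.2651 = 10.74 kip/in.
L_req = P_u / φr_n = 267 / 10.74 = 24.87 in total.
Per side: 24.87 / 2 = 12.43 in.
Round up → use L = 12.5 in on each side.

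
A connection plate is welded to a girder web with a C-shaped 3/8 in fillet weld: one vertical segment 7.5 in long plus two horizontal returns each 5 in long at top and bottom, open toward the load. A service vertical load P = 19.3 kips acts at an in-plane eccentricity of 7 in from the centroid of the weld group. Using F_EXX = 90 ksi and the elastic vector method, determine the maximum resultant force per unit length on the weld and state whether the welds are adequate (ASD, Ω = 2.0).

f_max ≈ 3.97 kip/in; adequate

Total weld length L_w = 17.5 in. Treat welds as unit-width lines.
Centroid: x̄ = 2×5×2.5 / 17.5 = 1.429 in from the vertical weld.
Polar moment about centroid: J = I_x + I_y = [7.5³/12 + 2×5×3.75²] + [7.5×1.429² + 2(5³/12 + 5×1.071²)] = 223.4 in³.
Direct shear f_v = P/L_w = 19.3 / 17.5 = 1.103 kip/in (vertical).
Torsion M = P·e = 19.3 × 7 = 135.1 kip·in.
Critical point at (x, y) = (3.571, 3.75) from centroid. f_tx = M·y/J = 2.268 kip/in; f_ty = M·x/J = 2.16 kip/in.
Resultant f_max = √[f_tx² + (f_v + f_ty)²] = √[2.268² + (1.103 + 2.16)²] = 3.973 kip/in.
Capacity per unit length: r_n/Ω = (1/2.0) × 0.6 × 90 × (0.707 × 0.375) = 7.158 kip/in.
3.973 ≤ 7.158 → adequate.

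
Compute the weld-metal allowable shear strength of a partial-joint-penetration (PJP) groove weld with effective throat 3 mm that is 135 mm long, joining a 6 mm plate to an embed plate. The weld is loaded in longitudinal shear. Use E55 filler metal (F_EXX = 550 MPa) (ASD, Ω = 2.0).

Effective throat (given) t_e = 3 mm.
A_we = 3 × 135 = 405 mm².
F_nw = 0.6 F_EXX = 330 MPa.
R_n/Ω = (330 × 405) / 2.0 × 10⁻³ = 66.83 kN.

R_n/Ω ≈ 66.8 kN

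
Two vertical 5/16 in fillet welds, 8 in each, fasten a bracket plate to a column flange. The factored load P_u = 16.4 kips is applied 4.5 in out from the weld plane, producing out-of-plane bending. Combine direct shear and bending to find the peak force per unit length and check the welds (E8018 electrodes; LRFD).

f_max ≈ 3.61 kip/in; adequate

E80XX → F_EXX = 80 ksi.
L_w = 2 × 8 = 16 in; section modulus (unit throat) S = 2 × L²/6 = 21.33 in².
Direct shear f_v = P/L_w = 16.4/16 = 1.025 kip/in.
Moment M = P × e = 16.4 × 4.5 = 73.8 kip·in; bending f_b = M/S = 3.459 kip/in.
f_max = √(f_v² + f_b²) = √(1.025² + 3.459²) = 3.608 kip/in.
φr_n = 0.75 × 0.6 × 80 × (0.707 × 0.3125) = 7.954 kip/in → adequate.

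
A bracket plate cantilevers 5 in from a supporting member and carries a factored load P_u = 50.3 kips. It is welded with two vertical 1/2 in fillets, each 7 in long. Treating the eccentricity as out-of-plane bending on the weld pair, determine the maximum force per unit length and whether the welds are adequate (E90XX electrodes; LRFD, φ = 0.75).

f_max ≈ 15.8 kip/in; NOT adequate

E90XX → F_EXX = 90 ksi.
L_w = 2 × 7 = 14 in; section modulus (unit throat) S = 2 × L²/6 = 16.33 in².
Direct shear f_v = P/L_w = 50.3/14 = 3.593 kip/in.
Moment M = P × e = 50.3 × 5 = 251.5 kip·in; bending f_b = M/S = 15.4 kip/in.
f_max = √(f_v² + f_b²) = √(3.593² + 15.4²) = 15.81 kip/in.
φr_n = 0.75 × 0.6 × 90 × (0.707 × 0.5) = 14.32 kip/in → NOT adequate.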